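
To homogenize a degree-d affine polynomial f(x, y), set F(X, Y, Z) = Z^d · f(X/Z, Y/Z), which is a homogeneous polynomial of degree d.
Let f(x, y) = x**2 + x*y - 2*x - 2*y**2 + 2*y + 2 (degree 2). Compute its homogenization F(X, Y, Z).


F(X, Y, Z) = X**2 + X*Y - 2*X*Z - 2*Y**2 + 2*Y*Z + 2*Z**2

deg(f) = 2.
Substitute x = X/Z, y = Y/Z into f, then multiply by Z^2.
  monomial 1·x^2·y^0 ↦ 1·X^2·Y^0·Z^0.
  monomial 1·x^1·y^1 ↦ 1·X^1·Y^1·Z^0.
  monomial -2·x^1·y^0 ↦ -2·X^1·Y^0·Z^1.
  monomial -2·x^0·y^2 ↦ -2·X^0·Y^2·Z^0.
  monomial 2·x^0·y^1 ↦ 2·X^0·Y^1·Z^1.
  monomial 2·x^0·y^0 ↦ 2·X^0·Y^0·Z^2.
Collecting: F(X, Y, Z) = X**2 + X*Y - 2*X*Z - 2*Y**2 + 2*Y*Z + 2*Z**2.


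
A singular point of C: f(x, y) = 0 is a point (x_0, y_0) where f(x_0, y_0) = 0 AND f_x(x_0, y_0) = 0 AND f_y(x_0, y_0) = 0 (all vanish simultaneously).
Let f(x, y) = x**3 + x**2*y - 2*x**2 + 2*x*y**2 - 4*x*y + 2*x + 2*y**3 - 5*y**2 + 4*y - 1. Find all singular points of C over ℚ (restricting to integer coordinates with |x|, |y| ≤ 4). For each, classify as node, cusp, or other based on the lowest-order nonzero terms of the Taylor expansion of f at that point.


Singular points: {(0, 1)}; classification: node.

Compute partial derivatives:
  f_x = 3*x**2 + 2*x*y - 4*x + 2*y**2 - 4*y + 2.
  f_y = x**2 + 4*x*y - 4*x + 6*y**2 - 10*y + 4.
Scan x_0 ∈ {−4, ..., 4}. For each x_0, f_y(x_0, y) is a polynomial in y; find its integer roots y ∈ {−4, ..., 4}, then test f_x and f at those candidates.
  x = -4: f_y(-4, y) = 6*y**2 - 26*y + 36; no integer root y with |y| ≤ 4.
  x = -3: f_y(-3, y) = 6*y**2 - 22*y + 25; no integer root y with |y| ≤ 4.
  x = -2: f_y(-2, y) = 6*y**2 - 18*y + 16; no integer root y with |y| ≤ 4.
  x = -1: f_y(-1, y) = 6*y**2 - 14*y + 9; no integer root y with |y| ≤ 4.
  x = 0: f_y(0, y) = 6*y**2 - 10*y + 4; vanishes at y ∈ {1}. (0, 1): f_x = 0, f = 0 — SINGULAR.
  x = 1: f_y(1, y) = 6*y**2 - 6*y + 1; no integer root y with |y| ≤ 4.
  x = 2: f_y(2, y) = 6*y**2 - 2*y; vanishes at y ∈ {0}. (2, 0): f_x = 6 ≠ 0.
  x = 3: f_y(3, y) = 6*y**2 + 2*y + 1; no integer root y with |y| ≤ 4.
  x = 4: f_y(4, y) = 6*y**2 + 6*y + 4; no integer root y with |y| ≤ 4.
Only singular point on the grid: (0, 1).
Classify: substitute x = 0 + u, y = 1 + v and expand: f = u**3 + u**2*v - u**2 + 2*u*v**2 + 2*v**3 + v**2.
No constant or linear terms (consistent with a singular point). Quadratic part: -u**2 + v**2. Cubic part: u**3 + u**2*v + 2*u*v**2 + 2*v**3.
The quadratic part v**2 - u**2 = (v − u)(v + u) splits into two distinct linear factors, so there are two distinct tangent lines y − 1 = ±(x − 0) — this is a node (ordinary double point).
Classification: node.


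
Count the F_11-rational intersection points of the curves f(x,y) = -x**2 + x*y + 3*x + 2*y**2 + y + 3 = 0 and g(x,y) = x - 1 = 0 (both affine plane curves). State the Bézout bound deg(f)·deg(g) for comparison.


Common zeros: ∅; count = 0; Bézout bound = 2.

deg(f) = 2, deg(g) = 1, so Bézout bound = 2.
Scan x ∈ F_11. For each x, list the y ∈ F_11 with f(x, y) ≡ 0 and those with g(x, y) ≡ 0 (mod 11); the common zeros in that column are the intersection.
  x = 0: f ≡ 0 at y ∈ ∅; g ≡ 0 at y ∈ ∅; common: ∅.
  x = 1: f ≡ 0 at y ∈ ∅; g ≡ 0 at y ∈ {0, 1, 2, 3, 4, 5, 6, 7, 8, 9, 10}; common: ∅.
  x = 2: f ≡ 0 at y ∈ ∅; g ≡ 0 at y ∈ ∅; common: ∅.
  x = 3: f ≡ 0 at y ∈ {3, 6}; g ≡ 0 at y ∈ ∅; common: ∅.
  x = 4: f ≡ 0 at y ∈ {7}; g ≡ 0 at y ∈ ∅; common: ∅.
  x = 5: f ≡ 0 at y ∈ {9, 10}; g ≡ 0 at y ∈ ∅; common: ∅.
  x = 6: f ≡ 0 at y ∈ {6, 7}; g ≡ 0 at y ∈ ∅; common: ∅.
  x = 7: f ≡ 0 at y ∈ {9}; g ≡ 0 at y ∈ ∅; common: ∅.
  x = 8: f ≡ 0 at y ∈ {2, 10}; g ≡ 0 at y ∈ ∅; common: ∅.
  x = 9: f ≡ 0 at y ∈ ∅; g ≡ 0 at y ∈ ∅; common: ∅.
  x = 10: f ≡ 0 at y ∈ ∅; g ≡ 0 at y ∈ ∅; common: ∅.
Collecting: common zeros = ∅, so the count is 0.
Comparison with the Bézout bound: 0 ≤ 2 = deg(f)·deg(g), as expected for curves with no common component (the affine F_11-count falls short of the bound because intersections may lie at infinity, over extension fields, or carry multiplicity).


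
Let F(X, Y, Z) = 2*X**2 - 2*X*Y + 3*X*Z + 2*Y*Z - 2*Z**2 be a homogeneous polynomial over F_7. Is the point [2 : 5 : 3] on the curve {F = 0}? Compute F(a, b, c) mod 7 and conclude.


F(2,5,3) ≡ 4 (mod 7); P is NOT on the curve.

Evaluate F(2, 5, 3) term-by-term (mod 7).
  2*X**2 ↦ 2·4·1·1 = 8
  -2*X*Y ↦ -2·2·5·1 = -20
  3*X*Z ↦ 3·2·1·3 = 18
  2*Y*Z ↦ 2·1·5·3 = 30
  -2*Z**2 ↦ -2·1·1·9 = -18
Sum: F(2, 5, 3) = (8) + (-20) + (18) + (30) + (-18) = 18.
Reducing mod 7: 18 ≡ 4 (mod 7).
Since F(a, b, c) ≡ 4 ≠ 0 (mod 7), P does NOT lie on the curve.


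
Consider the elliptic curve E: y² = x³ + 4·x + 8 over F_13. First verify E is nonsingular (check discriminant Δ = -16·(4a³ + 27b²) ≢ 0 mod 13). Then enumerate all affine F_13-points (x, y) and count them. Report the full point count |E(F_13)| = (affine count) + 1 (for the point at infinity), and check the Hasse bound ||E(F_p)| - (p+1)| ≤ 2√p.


Affine points = {(1, 0), (4, 6), (4, 7), (5, 6), (5, 7), (6, 1), (6, 12), (12, 4), (12, 9)}; affine count = 9; |E(F_13)| = 10.

Discriminant check: Δ ∝ 4a³ + 27b² = 4·4³ + 27·8² = 4·64 + 27·64 ≡ 8 (mod 13). Nonzero ⇒ E is nonsingular.
For each x ∈ F_13, compute rhs = x³ + 4·x + 8 mod 13, then count y ∈ F_13 with y² ≡ rhs.
  x = 0: rhs = 8, matching y values: none (0 points).
  x = 1: rhs = 0, matching y values: 0 (1 points).
  x = 2: rhs = 11, matching y values: none (0 points).
  x = 3: rhs = 8, matching y values: none (0 points).
  x = 4: rhs = 10, matching y values: 6, 7 (2 points).
  x = 5: rhs = 10, matching y values: 6, 7 (2 points).
  x = 6: rhs = 1, matching y values: 1, 12 (2 points).
  x = 7: rhs = 2, matching y values: none (0 points).
  x = 8: rhs = 6, matching y values: none (0 points).
  x = 9: rhs = 6, matching y values: none (0 points).
  x = 10: rhs = 8, matching y values: none (0 points).
  x = 11: rhs = 5, matching y values: none (0 points).
  x = 12: rhs = 3, matching y values: 4, 9 (2 points).
Total affine count: 9.
Full point count |E(F_13)| = 9 + 1 = 10.
Hasse bound: |10 − (13+1)| = |-4| = 4 ≤ 2√13 ≈ 7.2111 ✓.


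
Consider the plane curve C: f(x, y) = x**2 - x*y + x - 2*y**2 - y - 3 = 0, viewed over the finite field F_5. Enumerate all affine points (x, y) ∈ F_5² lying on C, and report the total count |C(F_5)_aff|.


Affine F_5-points: {(1, 1), (1, 3), (4, 1), (4, 4)}; count = 4.

For each of the 25 pairs (x, y) ∈ F_5², evaluate f(x, y) mod 5. Record the zeros.
  x = 0: [0↦2, 1↦4, 2↦2, 3↦1, 4↦1]  zeros at y ∈ ∅
  x = 1: [0↦4, 1↦0, 2↦2, 3↦0, 4↦4]  zeros at y ∈ {1, 3}
  x = 2: [0↦3, 1↦3, 2↦4, 3↦1, 4↦4]  zeros at y ∈ ∅
  x = 3: [0↦4, 1↦3, 2↦3, 3↦4, 4↦1]  zeros at y ∈ ∅
  x = 4: [0↦2, 1↦0, 2↦4, 3↦4, 4↦0]  zeros at y ∈ {1, 4}
Collecting zeros: affine points = {(1, 1), (1, 3), (4, 1), (4, 4)}.
Total count |C(F_5)_aff| = 4.


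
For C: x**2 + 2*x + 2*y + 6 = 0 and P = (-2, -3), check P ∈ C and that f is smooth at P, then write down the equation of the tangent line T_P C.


Tangent line at P: -2*x + 2*y + 2 = 0.

Step 1: f(-2, -3) = 0, so P lies on C.
Step 2: partial derivatives
  f_x(x, y) = 2*x + 2, f_y(x, y) = 2.
  f_x(P) = -2, f_y(P) = 2 (gradient nonzero, so P is smooth).
Step 3: tangent line at P: -2·(x − -2) + 2·(y − -3) = 0.
Expanding: -2*x + 2*y + 2 = 0.


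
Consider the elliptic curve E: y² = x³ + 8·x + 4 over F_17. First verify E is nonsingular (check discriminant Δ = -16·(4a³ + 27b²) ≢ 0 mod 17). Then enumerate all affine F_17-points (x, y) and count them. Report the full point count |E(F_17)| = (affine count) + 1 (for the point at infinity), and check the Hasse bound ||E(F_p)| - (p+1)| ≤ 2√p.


Affine points = {(0, 2), (0, 15), (1, 8), (1, 9), (3, 2), (3, 15), (4, 7), (4, 10), (5, 4), (5, 13), (6, 8), (6, 9), (8, 6), (8, 11), (10, 8), (10, 9), (12, 3), (12, 14), (14, 2), (14, 15)}; affine count = 20; |E(F_17)| = 21.

Discriminant check: Δ ∝ 4a³ + 27b² = 4·8³ + 27·4² = 4·512 + 27·16 ≡ 15 (mod 17). Nonzero ⇒ E is nonsingular.
For each x ∈ F_17, compute rhs = x³ + 8·x + 4 mod 17, then count y ∈ F_17 with y² ≡ rhs.
  x = 0: rhs = 4, matching y values: 2, 15 (2 points).
  x = 1: rhs = 13, matching y values: 8, 9 (2 points).
  x = 2: rhs = 11, matching y values: none (0 points).
  x = 3: rhs = 4, matching y values: 2, 15 (2 points).
  x = 4: rhs = 15, matching y values: 7, 10 (2 points).
  x = 5: rhs = 16, matching y values: 4, 13 (2 points).
  x = 6: rhs = 13, matching y values: 8, 9 (2 points).
  x = 7: rhs = 12, matching y values: none (0 points).
  x = 8: rhs = 2, matching y values: 6, 11 (2 points).
  x = 9: rhs = 6, matching y values: none (0 points).
  x = 10: rhs = 13, matching y values: 8, 9 (2 points).
  x = 11: rhs = 12, matching y values: none (0 points).
  x = 12: rhs = 9, matching y values: 3, 14 (2 points).
  x = 13: rhs = 10, matching y values: none (0 points).
  x = 14: rhs = 4, matching y values: 2, 15 (2 points).
  x = 15: rhs = 14, matching y values: none (0 points).
  x = 16: rhs = 12, matching y values: none (0 points).
Total affine count: 20.
Full point count |E(F_17)| = 20 + 1 = 21.
Hasse bound: |21 − (17+1)| = |3| = 3 ≤ 2√17 ≈ 8.2462 ✓.


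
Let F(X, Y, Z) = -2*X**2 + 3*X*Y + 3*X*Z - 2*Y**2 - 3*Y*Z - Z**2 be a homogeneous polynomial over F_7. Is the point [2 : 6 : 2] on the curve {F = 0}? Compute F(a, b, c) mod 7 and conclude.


F(2,6,2) ≡ 5 (mod 7); P is NOT on the curve.

Evaluate F(2, 6, 2) term-by-term (mod 7).
  -2*X**2 ↦ -2·4·1·1 = -8
  3*X*Y ↦ 3·2·6·1 = 36
  3*X*Z ↦ 3·2·1·2 = 12
  -2*Y**2 ↦ -2·1·36·1 = -72
  -3*Y*Z ↦ -3·1·6·2 = -36
  -Z**2 ↦ -1·1·1·4 = -4
Sum: F(2, 6, 2) = (-8) + (36) + (12) + (-72) + (-36) + (-4) = -72.
Reducing mod 7: -72 ≡ 5 (mod 7).
Since F(a, b, c) ≡ 5 ≠ 0 (mod 7), P does NOT lie on the curve.


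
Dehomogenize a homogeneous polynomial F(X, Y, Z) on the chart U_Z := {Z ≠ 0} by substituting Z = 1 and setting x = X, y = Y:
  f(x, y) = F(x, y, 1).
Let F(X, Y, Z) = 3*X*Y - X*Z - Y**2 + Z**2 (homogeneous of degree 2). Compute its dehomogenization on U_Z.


f(x, y) = 3*x*y - x - y**2 + 1

On U_Z we set Z = 1. Each monomial c·X^i·Y^j·Z^k in F becomes c·x^i·y^j·1^k = c·x^i·y^j.
Substituting Z = 1: F(X, Y, 1) = 3*x*y - x - y**2 + 1.
Note: deg(f) ≤ deg(F) = 2; strict inequality happens when F is divisible by Z (lost terms).


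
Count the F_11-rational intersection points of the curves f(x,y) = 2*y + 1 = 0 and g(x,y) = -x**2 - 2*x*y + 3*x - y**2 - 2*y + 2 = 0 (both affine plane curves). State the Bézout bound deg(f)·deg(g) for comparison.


Common zeros: {(0, 5), (4, 5)}; count = 2; Bézout bound = 2.

deg(f) = 1, deg(g) = 2, so Bézout bound = 2.
Scan x ∈ F_11. For each x, list the y ∈ F_11 with f(x, y) ≡ 0 and those with g(x, y) ≡ 0 (mod 11); the common zeros in that column are the intersection.
  x = 0: f ≡ 0 at y ∈ {5}; g ≡ 0 at y ∈ {4, 5}; common: {5}.
  x = 1: f ≡ 0 at y ∈ {5}; g ≡ 0 at y ∈ ∅; common: ∅.
  x = 2: f ≡ 0 at y ∈ {5}; g ≡ 0 at y ∈ ∅; common: ∅.
  x = 3: f ≡ 0 at y ∈ {5}; g ≡ 0 at y ∈ ∅; common: ∅.
  x = 4: f ≡ 0 at y ∈ {5}; g ≡ 0 at y ∈ {5, 7}; common: {5}.
  x = 5: f ≡ 0 at y ∈ {5}; g ≡ 0 at y ∈ ∅; common: ∅.
  x = 6: f ≡ 0 at y ∈ {5}; g ≡ 0 at y ∈ {4}; common: ∅.
  x = 7: f ≡ 0 at y ∈ {5}; g ≡ 0 at y ∈ {7, 10}; common: ∅.
  x = 8: f ≡ 0 at y ∈ {5}; g ≡ 0 at y ∈ ∅; common: ∅.
  x = 9: f ≡ 0 at y ∈ {5}; g ≡ 0 at y ∈ {3, 10}; common: ∅.
  x = 10: f ≡ 0 at y ∈ {5}; g ≡ 0 at y ∈ {3, 8}; common: ∅.
Collecting: common zeros = {(0, 5), (4, 5)}, so the count is 2.
Comparison with the Bézout bound: 2 ≤ 2 = deg(f)·deg(g), as expected for curves with no common component (the bound is attained).


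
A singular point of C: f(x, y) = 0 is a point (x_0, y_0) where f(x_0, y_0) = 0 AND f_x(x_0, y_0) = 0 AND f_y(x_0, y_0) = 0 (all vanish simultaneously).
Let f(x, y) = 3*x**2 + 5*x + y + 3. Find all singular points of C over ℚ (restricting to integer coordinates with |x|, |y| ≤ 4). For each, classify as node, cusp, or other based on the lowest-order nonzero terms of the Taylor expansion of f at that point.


No singular points in the scanned grid; C is smooth there.

Compute partial derivatives:
  f_x = 6*x + 5.
  f_y = 1.
f_y = 1 is a nonzero constant, so f_y never vanishes: no point (x, y) can satisfy f = f_x = f_y = 0. In particular no (x, y) ∈ {−4, ..., 4}² is singular; the curve is smooth.


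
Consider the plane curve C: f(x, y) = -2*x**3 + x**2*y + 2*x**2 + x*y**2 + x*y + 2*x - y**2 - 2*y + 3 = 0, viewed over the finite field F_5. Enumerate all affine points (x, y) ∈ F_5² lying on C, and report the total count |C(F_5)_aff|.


Affine F_5-points: {(0, 1), (0, 2), (1, 0), (1, 1), (1, 2), (1, 3), (1, 4), (2, 3), (3, 1), (3, 4), (4, 0), (4, 4)}; count = 12.

For each of the 25 pairs (x, y) ∈ F_5², evaluate f(x, y) mod 5. Record the zeros.
  x = 0: [0↦3, 1↦0, 2↦0, 3↦3, 4↦4]  zeros at y ∈ {1, 2}
  x = 1: [0↦0, 1↦0, 2↦0, 3↦0, 4↦0]  zeros at y ∈ {0, 1, 2, 3, 4}
  x = 2: [0↦4, 1↦4, 2↦1, 3↦0, 4↦1]  zeros at y ∈ {3}
  x = 3: [0↦3, 1↦0, 2↦1, 3↦1, 4↦0]  zeros at y ∈ {1, 4}
  x = 4: [0↦0, 1↦1, 2↦3, 3↦1, 4↦0]  zeros at y ∈ {0, 4}
Collecting zeros: affine points = {(0, 1), (0, 2), (1, 0), (1, 1), (1, 2), (1, 3), (1, 4), (2, 3), (3, 1), (3, 4), (4, 0), (4, 4)}.
Total count |C(F_5)_aff| = 12.


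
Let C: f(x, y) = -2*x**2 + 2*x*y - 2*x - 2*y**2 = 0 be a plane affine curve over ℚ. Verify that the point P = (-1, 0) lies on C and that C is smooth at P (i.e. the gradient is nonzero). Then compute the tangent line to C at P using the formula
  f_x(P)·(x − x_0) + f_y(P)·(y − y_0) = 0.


Tangent line at P: 2*x - 2*y + 2 = 0.

Step 1: f(-1, 0) = 0, so P lies on C.
Step 2: partial derivatives
  f_x(x, y) = -4*x + 2*y - 2, f_y(x, y) = 2*x - 4*y.
  f_x(P) = 2, f_y(P) = -2 (gradient nonzero, so P is smooth).
Step 3: tangent line at P: 2·(x − -1) + -2·(y − 0) = 0.
Expanding: 2*x - 2*y + 2 = 0.


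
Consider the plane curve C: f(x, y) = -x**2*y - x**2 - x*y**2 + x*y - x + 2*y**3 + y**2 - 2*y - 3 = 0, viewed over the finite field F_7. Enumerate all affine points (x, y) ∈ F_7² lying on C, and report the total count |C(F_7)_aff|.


Affine F_7-points: {(0, 4), (1, 2), (2, 5), (3, 4), (4, 6), (5, 2), (5, 5)}; count = 7.

For each of the 49 pairs (x, y) ∈ F_7², evaluate f(x, y) mod 7. Record the zeros.
  x = 0: [0↦4, 1↦5, 2↦6, 3↦5, 4↦0, 5↦3, 6↦5]  zeros at y ∈ {4}
  x = 1: [0↦2, 1↦2, 2↦0, 3↦1, 4↦3, 5↦4, 6↦2]  zeros at y ∈ {2}
  x = 2: [0↦5, 1↦2, 2↦2, 3↦3, 4↦3, 5↦0, 6↦6]  zeros at y ∈ {5}
  x = 3: [0↦6, 1↦5, 2↦5, 3↦4, 4↦0, 5↦5, 6↦3]  zeros at y ∈ {4}
  x = 4: [0↦5, 1↦4, 2↦2, 3↦4, 4↦1, 5↦5, 6↦0]  zeros at y ∈ {6}
  x = 5: [0↦2, 1↦6, 2↦0, 3↦3, 4↦6, 5↦0, 6↦4]  zeros at y ∈ {2, 5}
  x = 6: [0↦4, 1↦4, 2↦6, 3↦1, 4↦1, 5↦4, 6↦1]  zeros at y ∈ ∅
Collecting zeros: affine points = {(0, 4), (1, 2), (2, 5), (3, 4), (4, 6), (5, 2), (5, 5)}.
Total count |C(F_7)_aff| = 7.


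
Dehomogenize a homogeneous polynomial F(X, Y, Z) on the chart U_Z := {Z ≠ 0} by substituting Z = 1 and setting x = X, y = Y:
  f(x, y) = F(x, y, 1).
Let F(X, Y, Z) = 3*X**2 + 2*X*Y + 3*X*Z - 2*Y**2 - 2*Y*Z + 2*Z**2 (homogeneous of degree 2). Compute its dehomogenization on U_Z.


f(x, y) = 3*x**2 + 2*x*y + 3*x - 2*y**2 - 2*y + 2

On U_Z we set Z = 1. Each monomial c·X^i·Y^j·Z^k in F becomes c·x^i·y^j·1^k = c·x^i·y^j.
Substituting Z = 1: F(X, Y, 1) = 3*x**2 + 2*x*y + 3*x - 2*y**2 - 2*y + 2.
Note: deg(f) ≤ deg(F) = 2; strict inequality happens when F is divisible by Z (lost terms).


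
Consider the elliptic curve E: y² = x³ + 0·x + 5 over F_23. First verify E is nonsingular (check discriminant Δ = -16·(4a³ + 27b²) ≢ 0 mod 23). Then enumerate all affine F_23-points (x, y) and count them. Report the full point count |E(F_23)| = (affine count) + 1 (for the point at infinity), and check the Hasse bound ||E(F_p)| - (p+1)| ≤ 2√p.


Affine points = {(1, 11), (1, 12), (2, 6), (2, 17), (3, 3), (3, 20), (4, 0), (7, 7), (7, 16), (10, 4), (10, 19), (11, 5), (11, 18), (12, 10), (12, 13), (14, 9), (14, 14), (18, 8), (18, 15), (20, 1), (20, 22), (22, 2), (22, 21)}; affine count = 23; |E(F_23)| = 24.

Discriminant check: Δ ∝ 4a³ + 27b² = 4·0³ + 27·5² = 4·0 + 27·25 ≡ 8 (mod 23). Nonzero ⇒ E is nonsingular.
For each x ∈ F_23, compute rhs = x³ + 0·x + 5 mod 23, then count y ∈ F_23 with y² ≡ rhs.
  x = 0: rhs = 5, matching y values: none (0 points).
  x = 1: rhs = 6, matching y values: 11, 12 (2 points).
  x = 2: rhs = 13, matching y values: 6, 17 (2 points).
  x = 3: rhs = 9, matching y values: 3, 20 (2 points).
  x = 4: rhs = 0, matching y values: 0 (1 points).
  x = 5: rhs = 15, matching y values: none (0 points).
  x = 6: rhs = 14, matching y values: none (0 points).
  x = 7: rhs = 3, matching y values: 7, 16 (2 points).
  x = 8: rhs = 11, matching y values: none (0 points).
  x = 9: rhs = 21, matching y values: none (0 points).
  x = 10: rhs = 16, matching y values: 4, 19 (2 points).
  x = 11: rhs = 2, matching y values: 5, 18 (2 points).
  x = 12: rhs = 8, matching y values: 10, 13 (2 points).
  x = 13: rhs = 17, matching y values: none (0 points).
  x = 14: rhs = 12, matching y values: 9, 14 (2 points).
  x = 15: rhs = 22, matching y values: none (0 points).
  x = 16: rhs = 7, matching y values: none (0 points).
  x = 17: rhs = 19, matching y values: none (0 points).
  x = 18: rhs = 18, matching y values: 8, 15 (2 points).
  x = 19: rhs = 10, matching y values: none (0 points).
  x = 20: rhs = 1, matching y values: 1, 22 (2 points).
  x = 21: rhs = 20, matching y values: none (0 points).
  x = 22: rhs = 4, matching y values: 2, 21 (2 points).
Total affine count: 23.
Full point count |E(F_23)| = 23 + 1 = 24.
Hasse bound: |24 − (23+1)| = |0| = 0 ≤ 2√23 ≈ 9.5917 ✓.


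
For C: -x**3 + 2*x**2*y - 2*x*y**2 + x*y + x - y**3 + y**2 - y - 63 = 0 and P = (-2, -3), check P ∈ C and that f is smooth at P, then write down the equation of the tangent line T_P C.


Tangent line at P: -8*x - 52*y - 172 = 0.

Step 1: f(-2, -3) = 0, so P lies on C.
Step 2: partial derivatives
  f_x(x, y) = -3*x**2 + 4*x*y - 2*y**2 + y + 1, f_y(x, y) = 2*x**2 - 4*x*y + x - 3*y**2 + 2*y - 1.
  f_x(P) = -8, f_y(P) = -52 (gradient nonzero, so P is smooth).
Step 3: tangent line at P: -8·(x − -2) + -52·(y − -3) = 0.
Expanding: -8*x - 52*y - 172 = 0.


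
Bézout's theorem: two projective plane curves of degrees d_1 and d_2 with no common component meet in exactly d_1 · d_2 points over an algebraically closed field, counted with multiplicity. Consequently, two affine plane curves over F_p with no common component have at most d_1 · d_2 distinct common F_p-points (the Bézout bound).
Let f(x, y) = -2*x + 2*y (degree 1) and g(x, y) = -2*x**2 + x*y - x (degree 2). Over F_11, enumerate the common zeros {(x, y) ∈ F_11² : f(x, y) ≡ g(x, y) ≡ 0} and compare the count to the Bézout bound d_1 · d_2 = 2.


Common zeros: {(0, 0), (10, 10)}; count = 2; Bézout bound = 2.

deg(f) = 1, deg(g) = 2, so Bézout bound = 2.
Scan x ∈ F_11. For each x, list the y ∈ F_11 with f(x, y) ≡ 0 and those with g(x, y) ≡ 0 (mod 11); the common zeros in that column are the intersection.
  x = 0: f ≡ 0 at y ∈ {0}; g ≡ 0 at y ∈ {0, 1, 2, 3, 4, 5, 6, 7, 8, 9, 10}; common: {0}.
  x = 1: f ≡ 0 at y ∈ {1}; g ≡ 0 at y ∈ {3}; common: ∅.
  x = 2: f ≡ 0 at y ∈ {2}; g ≡ 0 at y ∈ {5}; common: ∅.
  x = 3: f ≡ 0 at y ∈ {3}; g ≡ 0 at y ∈ {7}; common: ∅.
  x = 4: f ≡ 0 at y ∈ {4}; g ≡ 0 at y ∈ {9}; common: ∅.
  x = 5: f ≡ 0 at y ∈ {5}; g ≡ 0 at y ∈ {0}; common: ∅.
  x = 6: f ≡ 0 at y ∈ {6}; g ≡ 0 at y ∈ {2}; common: ∅.
  x = 7: f ≡ 0 at y ∈ {7}; g ≡ 0 at y ∈ {4}; common: ∅.
  x = 8: f ≡ 0 at y ∈ {8}; g ≡ 0 at y ∈ {6}; common: ∅.
  x = 9: f ≡ 0 at y ∈ {9}; g ≡ 0 at y ∈ {8}; common: ∅.
  x = 10: f ≡ 0 at y ∈ {10}; g ≡ 0 at y ∈ {10}; common: {10}.
Collecting: common zeros = {(0, 0), (10, 10)}, so the count is 2.
Comparison with the Bézout bound: 2 ≤ 2 = deg(f)·deg(g), as expected for curves with no common component (the bound is attained).


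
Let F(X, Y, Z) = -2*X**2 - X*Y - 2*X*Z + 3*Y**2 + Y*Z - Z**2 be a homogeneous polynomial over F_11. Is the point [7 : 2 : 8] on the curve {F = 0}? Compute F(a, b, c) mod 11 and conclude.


F(7,2,8) ≡ 4 (mod 11); P is NOT on the curve.

Evaluate F(7, 2, 8) term-by-term (mod 11).
  -2*X**2 ↦ -2·49·1·1 = -98
  -X*Y ↦ -1·7·2·1 = -14
  -2*X*Z ↦ -2·7·1·8 = -112
  3*Y**2 ↦ 3·1·4·1 = 12
  Y*Z ↦ 1·1·2·8 = 16
  -Z**2 ↦ -1·1·1·64 = -64
Sum: F(7, 2, 8) = (-98) + (-14) + (-112) + (12) + (16) + (-64) = -260.
Reducing mod 11: -260 ≡ 4 (mod 11).
Since F(a, b, c) ≡ 4 ≠ 0 (mod 11), P does NOT lie on the curve.


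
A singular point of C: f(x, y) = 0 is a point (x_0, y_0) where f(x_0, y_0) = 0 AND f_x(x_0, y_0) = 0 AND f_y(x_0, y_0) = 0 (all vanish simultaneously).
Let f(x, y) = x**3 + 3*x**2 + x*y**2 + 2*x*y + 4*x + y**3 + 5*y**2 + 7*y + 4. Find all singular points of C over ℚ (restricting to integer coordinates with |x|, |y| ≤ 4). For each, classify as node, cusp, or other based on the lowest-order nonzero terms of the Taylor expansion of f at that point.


Singular points: {(-1, -1)}; classification: cusp.

Compute partial derivatives:
  f_x = 3*x**2 + 6*x + y**2 + 2*y + 4.
  f_y = 2*x*y + 2*x + 3*y**2 + 10*y + 7.
Scan x_0 ∈ {−4, ..., 4}. For each x_0, f_y(x_0, y) is a polynomial in y; find its integer roots y ∈ {−4, ..., 4}, then test f_x and f at those candidates.
  x = -4: f_y(-4, y) = 3*y**2 + 2*y - 1; vanishes at y ∈ {-1}. (-4, -1): f_x = 27 ≠ 0.
  x = -3: f_y(-3, y) = 3*y**2 + 4*y + 1; vanishes at y ∈ {-1}. (-3, -1): f_x = 12 ≠ 0.
  x = -2: f_y(-2, y) = 3*y**2 + 6*y + 3; vanishes at y ∈ {-1}. (-2, -1): f_x = 3 ≠ 0.
  x = -1: f_y(-1, y) = 3*y**2 + 8*y + 5; vanishes at y ∈ {-1}. (-1, -1): f_x = 0, f = 0 — SINGULAR.
  x = 0: f_y(0, y) = 3*y**2 + 10*y + 7; vanishes at y ∈ {-1}. (0, -1): f_x = 3 ≠ 0.
  x = 1: f_y(1, y) = 3*y**2 + 12*y + 9; vanishes at y ∈ {-3, -1}. (1, -3): f_x = 16 ≠ 0; (1, -1): f_x = 12 ≠ 0.
  x = 2: f_y(2, y) = 3*y**2 + 14*y + 11; vanishes at y ∈ {-1}. (2, -1): f_x = 27 ≠ 0.
  x = 3: f_y(3, y) = 3*y**2 + 16*y + 13; vanishes at y ∈ {-1}. (3, -1): f_x = 48 ≠ 0.
  x = 4: f_y(4, y) = 3*y**2 + 18*y + 15; vanishes at y ∈ {-1}. (4, -1): f_x = 75 ≠ 0.
Only singular point on the grid: (-1, -1).
Classify: substitute x = -1 + u, y = -1 + v and expand: f = u**3 + u*v**2 + v**3 + v**2.
No constant or linear terms (consistent with a singular point). Quadratic part: v**2. Cubic part: u**3 + u*v**2 + v**3.
The quadratic part v**2 is a perfect square, so there is a single (double) tangent line v = 0, i.e. y = -1. Restricting the cubic part to that line (v = 0) leaves u**3 ≠ 0, so f is not divisible by v and the branch is v² ≈ -u**3 to lowest order — this is a cusp.
Classification: cusp.


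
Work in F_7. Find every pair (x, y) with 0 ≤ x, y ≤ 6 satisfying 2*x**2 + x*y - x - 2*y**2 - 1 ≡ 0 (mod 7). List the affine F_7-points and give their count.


Affine F_7-points: {(1, 0), (1, 4), (2, 3), (2, 5), (3, 0), (3, 5), (4, 3), (4, 6)}; count = 8.

For each of the 49 pairs (x, y) ∈ F_7², evaluate f(x, y) mod 7. Record the zeros.
  x = 0: [0↦6, 1↦4, 2↦5, 3↦2, 4↦2, 5↦5, 6↦4]  zeros at y ∈ ∅
  x = 1: [0↦0, 1↦6, 2↦1, 3↦6, 4↦0, 5↦4, 6↦4]  zeros at y ∈ {0, 4}
  x = 2: [0↦5, 1↦5, 2↦1, 3↦0, 4↦2, 5↦0, 6↦1]  zeros at y ∈ {3, 5}
  x = 3: [0↦0, 1↦1, 2↦5, 3↦5, 4↦1, 5↦0, 6↦2]  zeros at y ∈ {0, 5}
  x = 4: [0↦6, 1↦1, 2↦6, 3↦0, 4↦4, 5↦4, 6↦0]  zeros at y ∈ {3, 6}
  x = 5: [0↦2, 1↦5, 2↦4, 3↦6, 4↦4, 5↦5, 6↦2]  zeros at y ∈ ∅
  x = 6: [0↦2, 1↦6, 2↦6, 3↦2, 4↦1, 5↦3, 6↦1]  zeros at y ∈ ∅
Collecting zeros: affine points = {(1, 0), (1, 4), (2, 3), (2, 5), (3, 0), (3, 5), (4, 3), (4, 6)}.
Total count |C(F_7)_aff| = 8.


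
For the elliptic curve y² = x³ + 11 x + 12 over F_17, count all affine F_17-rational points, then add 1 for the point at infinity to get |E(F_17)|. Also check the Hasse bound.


Affine points = {(2, 5), (2, 12), (3, 2), (3, 15), (4, 1), (4, 16), (8, 0), (10, 0), (11, 6), (11, 11), (12, 6), (12, 11), (15, 4), (15, 13), (16, 0)}; affine count = 15; |E(F_17)| = 16.

Discriminant check: Δ ∝ 4a³ + 27b² = 4·11³ + 27·12² = 4·1331 + 27·144 ≡ 15 (mod 17). Nonzero ⇒ E is nonsingular.
For each x ∈ F_17, compute rhs = x³ + 11·x + 12 mod 17, then count y ∈ F_17 with y² ≡ rhs.
  x = 0: rhs = 12, matching y values: none (0 points).
  x = 1: rhs = 7, matching y values: none (0 points).
  x = 2: rhs = 8, matching y values: 5, 12 (2 points).
  x = 3: rhs = 4, matching y values: 2, 15 (2 points).
  x = 4: rhs = 1, matching y values: 1, 16 (2 points).
  x = 5: rhs = 5, matching y values: none (0 points).
  x = 6: rhs = 5, matching y values: none (0 points).
  x = 7: rhs = 7, matching y values: none (0 points).
  x = 8: rhs = 0, matching y values: 0 (1 points).
  x = 9: rhs = 7, matching y values: none (0 points).
  x = 10: rhs = 0, matching y values: 0 (1 points).
  x = 11: rhs = 2, matching y values: 6, 11 (2 points).
  x = 12: rhs = 2, matching y values: 6, 11 (2 points).
  x = 13: rhs = 6, matching y values: none (0 points).
  x = 14: rhs = 3, matching y values: none (0 points).
  x = 15: rhs = 16, matching y values: 4, 13 (2 points).
  x = 16: rhs = 0, matching y values: 0 (1 points).
Total affine count: 15.
Full point count |E(F_17)| = 15 + 1 = 16.
Hasse bound: |16 − (17+1)| = |-2| = 2 ≤ 2√17 ≈ 8.2462 ✓.


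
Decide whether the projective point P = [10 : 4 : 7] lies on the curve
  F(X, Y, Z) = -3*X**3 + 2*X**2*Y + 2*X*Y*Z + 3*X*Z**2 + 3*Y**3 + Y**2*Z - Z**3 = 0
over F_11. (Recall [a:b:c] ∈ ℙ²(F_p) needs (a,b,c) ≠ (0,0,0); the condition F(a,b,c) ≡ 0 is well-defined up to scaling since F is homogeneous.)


F(10,4,7) ≡ 0 (mod 11); P is on the curve.

Evaluate F(10, 4, 7) term-by-term (mod 11).
  -3*X**3 ↦ -3·1000·1·1 = -3000
  2*X**2*Y ↦ 2·100·4·1 = 800
  2*X*Y*Z ↦ 2·10·4·7 = 560
  3*X*Z**2 ↦ 3·10·1·49 = 1470
  3*Y**3 ↦ 3·1·64·1 = 192
  Y**2*Z ↦ 1·1·16·7 = 112
  -Z**3 ↦ -1·1·1·343 = -343
Sum: F(10, 4, 7) = (-3000) + (800) + (560) + (1470) + (192) + (112) + (-343) = -209.
Reducing mod 11: -209 ≡ 0 (mod 11).
Since F(a, b, c) ≡ 0 (mod 11), P lies on the curve.


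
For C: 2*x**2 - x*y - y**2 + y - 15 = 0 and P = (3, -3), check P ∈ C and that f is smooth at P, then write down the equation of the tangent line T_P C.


Tangent line at P: 15*x + 4*y - 33 = 0.

Step 1: f(3, -3) = 0, so P lies on C.
Step 2: partial derivatives
  f_x(x, y) = 4*x - y, f_y(x, y) = -x - 2*y + 1.
  f_x(P) = 15, f_y(P) = 4 (gradient nonzero, so P is smooth).
Step 3: tangent line at P: 15·(x − 3) + 4·(y − -3) = 0.
Expanding: 15*x + 4*y - 33 = 0.


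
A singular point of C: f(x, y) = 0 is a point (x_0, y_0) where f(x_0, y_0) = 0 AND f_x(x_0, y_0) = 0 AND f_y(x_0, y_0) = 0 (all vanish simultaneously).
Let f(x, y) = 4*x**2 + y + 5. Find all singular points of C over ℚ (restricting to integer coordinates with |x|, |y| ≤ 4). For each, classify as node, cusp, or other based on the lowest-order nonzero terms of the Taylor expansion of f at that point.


No singular points in the scanned grid; C is smooth there.

Compute partial derivatives:
  f_x = 8*x.
  f_y = 1.
f_y = 1 is a nonzero constant, so f_y never vanishes: no point (x, y) can satisfy f = f_x = f_y = 0. In particular no (x, y) ∈ {−4, ..., 4}² is singular; the curve is smooth.


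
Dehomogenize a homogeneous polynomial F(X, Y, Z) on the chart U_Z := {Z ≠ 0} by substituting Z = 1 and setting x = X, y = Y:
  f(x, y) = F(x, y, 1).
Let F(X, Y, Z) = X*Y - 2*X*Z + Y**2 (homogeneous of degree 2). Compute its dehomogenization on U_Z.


f(x, y) = x*y - 2*x + y**2

On U_Z we set Z = 1. Each monomial c·X^i·Y^j·Z^k in F becomes c·x^i·y^j·1^k = c·x^i·y^j.
Substituting Z = 1: F(X, Y, 1) = x*y - 2*x + y**2.
Note: deg(f) ≤ deg(F) = 2; strict inequality happens when F is divisible by Z (lost terms).


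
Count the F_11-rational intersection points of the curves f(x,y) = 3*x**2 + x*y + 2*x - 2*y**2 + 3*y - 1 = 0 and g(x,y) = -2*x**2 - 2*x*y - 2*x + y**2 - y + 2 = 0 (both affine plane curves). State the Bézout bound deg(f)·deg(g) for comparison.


Common zeros: ∅; count = 0; Bézout bound = 4.

deg(f) = 2, deg(g) = 2, so Bézout bound = 4.
Scan x ∈ F_11. For each x, list the y ∈ F_11 with f(x, y) ≡ 0 and those with g(x, y) ≡ 0 (mod 11); the common zeros in that column are the intersection.
  x = 0: f ≡ 0 at y ∈ {1, 6}; g ≡ 0 at y ∈ {5, 7}; common: ∅.
  x = 1: f ≡ 0 at y ∈ {6, 7}; g ≡ 0 at y ∈ ∅; common: ∅.
  x = 2: f ≡ 0 at y ∈ ∅; g ≡ 0 at y ∈ ∅; common: ∅.
  x = 3: f ≡ 0 at y ∈ ∅; g ≡ 0 at y ∈ {0, 7}; common: ∅.
  x = 4: f ≡ 0 at y ∈ {0, 9}; g ≡ 0 at y ∈ ∅; common: ∅.
  x = 5: f ≡ 0 at y ∈ ∅; g ≡ 0 at y ∈ {5, 6}; common: ∅.
  x = 6: f ≡ 0 at y ∈ ∅; g ≡ 0 at y ∈ ∅; common: ∅.
  x = 7: f ≡ 0 at y ∈ {7, 9}; g ≡ 0 at y ∈ {0, 4}; common: ∅.
  x = 8: f ≡ 0 at y ∈ ∅; g ≡ 0 at y ∈ ∅; common: ∅.
  x = 9: f ≡ 0 at y ∈ ∅; g ≡ 0 at y ∈ ∅; common: ∅.
  x = 10: f ≡ 0 at y ∈ {0, 1}; g ≡ 0 at y ∈ {4, 6}; common: ∅.
Collecting: common zeros = ∅, so the count is 0.
Comparison with the Bézout bound: 0 ≤ 4 = deg(f)·deg(g), as expected for curves with no common component (the affine F_11-count falls short of the bound because intersections may lie at infinity, over extension fields, or carry multiplicity).


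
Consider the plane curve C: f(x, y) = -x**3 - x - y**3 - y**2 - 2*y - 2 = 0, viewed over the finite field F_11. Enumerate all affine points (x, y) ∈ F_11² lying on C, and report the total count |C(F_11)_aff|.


Affine F_11-points: {(0, 3), (0, 8), (0, 10), (2, 7), (5, 0), (5, 4), (5, 6), (7, 0), (7, 4), (7, 6), (8, 5), (10, 0), (10, 4), (10, 6)}; count = 14.

For each of the 121 pairs (x, y) ∈ F_11², evaluate f(x, y) mod 11. Record the zeros.
  x = 0: [0↦9, 1↦5, 2↦4, 3↦0, 4↦9, 5↦3, 6↦9, 7↦10, 8↦0, 9↦6, 10↦0]  zeros at y ∈ {3, 8, 10}
  x = 1: [0↦7, 1↦3, 2↦2, 3↦9, 4↦7, 5↦1, 6↦7, 7↦8, 8↦9, 9↦4, 10↦9]  zeros at y ∈ ∅
  x = 2: [0↦10, 1↦6, 2↦5, 3↦1, 4↦10, 5↦4, 6↦10, 7↦0, 8↦1, 9↦7, 10↦1]  zeros at y ∈ {7}
  x = 3: [0↦1, 1↦8, 2↦7, 3↦3, 4↦1, 5↦6, 6↦1, 7↦2, 8↦3, 9↦9, 10↦3]  zeros at y ∈ ∅
  x = 4: [0↦7, 1↦3, 2↦2, 3↦9, 4↦7, 5↦1, 6↦7, 7↦8, 8↦9, 9↦4, 10↦9]  zeros at y ∈ ∅
  x = 5: [0↦0, 1↦7, 2↦6, 3↦2, 4↦0, 5↦5, 6↦0, 7↦1, 8↦2, 9↦8, 10↦2]  zeros at y ∈ {0, 4, 6}
  x = 6: [0↦7, 1↦3, 2↦2, 3↦9, 4↦7, 5↦1, 6↦7, 7↦8, 8↦9, 9↦4, 10↦9]  zeros at y ∈ ∅
  x = 7: [0↦0, 1↦7, 2↦6, 3↦2, 4↦0, 5↦5, 6↦0, 7↦1, 8↦2, 9↦8, 10↦2]  zeros at y ∈ {0, 4, 6}
  x = 8: [0↦6, 1↦2, 2↦1, 3↦8, 4↦6, 5↦0, 6↦6, 7↦7, 8↦8, 9↦3, 10↦8]  zeros at y ∈ {5}
  x = 9: [0↦8, 1↦4, 2↦3, 3↦10, 4↦8, 5↦2, 6↦8, 7↦9, 8↦10, 9↦5, 10↦10]  zeros at y ∈ ∅
  x = 10: [0↦0, 1↦7, 2↦6, 3↦2, 4↦0, 5↦5, 6↦0, 7↦1, 8↦2, 9↦8, 10↦2]  zeros at y ∈ {0, 4, 6}
Collecting zeros: affine points = {(0, 3), (0, 8), (0, 10), (2, 7), (5, 0), (5, 4), (5, 6), (7, 0), (7, 4), (7, 6), (8, 5), (10, 0), (10, 4), (10, 6)}.
Total count |C(F_11)_aff| = 14.


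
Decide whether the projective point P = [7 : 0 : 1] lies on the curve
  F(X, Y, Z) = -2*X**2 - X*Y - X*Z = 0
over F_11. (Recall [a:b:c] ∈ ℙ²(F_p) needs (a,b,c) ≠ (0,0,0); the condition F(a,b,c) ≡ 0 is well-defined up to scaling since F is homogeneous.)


F(7,0,1) ≡ 5 (mod 11); P is NOT on the curve.

Evaluate F(7, 0, 1) term-by-term (mod 11).
  -2*X**2 ↦ -2·49·1·1 = -98
  -X*Y ↦ -1·7·0·1 = 0
  -X*Z ↦ -1·7·1·1 = -7
Sum: F(7, 0, 1) = (-98) + (0) + (-7) = -105.
Reducing mod 11: -105 ≡ 5 (mod 11).
Since F(a, b, c) ≡ 5 ≠ 0 (mod 11), P does NOT lie on the curve.


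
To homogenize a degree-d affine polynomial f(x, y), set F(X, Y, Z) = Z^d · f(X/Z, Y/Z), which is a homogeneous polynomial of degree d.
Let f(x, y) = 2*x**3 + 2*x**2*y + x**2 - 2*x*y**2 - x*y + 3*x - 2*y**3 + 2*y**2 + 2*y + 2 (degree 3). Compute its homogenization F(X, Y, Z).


F(X, Y, Z) = 2*X**3 + 2*X**2*Y + X**2*Z - 2*X*Y**2 - X*Y*Z + 3*X*Z**2 - 2*Y**3 + 2*Y**2*Z + 2*Y*Z**2 + 2*Z**3

deg(f) = 3.
Substitute x = X/Z, y = Y/Z into f, then multiply by Z^3.
  monomial 2·x^3·y^0 ↦ 2·X^3·Y^0·Z^0.
  monomial 2·x^2·y^1 ↦ 2·X^2·Y^1·Z^0.
  monomial 1·x^2·y^0 ↦ 1·X^2·Y^0·Z^1.
  monomial -2·x^1·y^2 ↦ -2·X^1·Y^2·Z^0.
  monomial -1·x^1·y^1 ↦ -1·X^1·Y^1·Z^1.
  monomial 3·x^1·y^0 ↦ 3·X^1·Y^0·Z^2.
  monomial -2·x^0·y^3 ↦ -2·X^0·Y^3·Z^0.
  monomial 2·x^0·y^2 ↦ 2·X^0·Y^2·Z^1.
  monomial 2·x^0·y^1 ↦ 2·X^0·Y^1·Z^2.
  monomial 2·x^0·y^0 ↦ 2·X^0·Y^0·Z^3.
Collecting: F(X, Y, Z) = 2*X**3 + 2*X**2*Y + X**2*Z - 2*X*Y**2 - X*Y*Z + 3*X*Z**2 - 2*Y**3 + 2*Y**2*Z + 2*Y*Z**2 + 2*Z**3.


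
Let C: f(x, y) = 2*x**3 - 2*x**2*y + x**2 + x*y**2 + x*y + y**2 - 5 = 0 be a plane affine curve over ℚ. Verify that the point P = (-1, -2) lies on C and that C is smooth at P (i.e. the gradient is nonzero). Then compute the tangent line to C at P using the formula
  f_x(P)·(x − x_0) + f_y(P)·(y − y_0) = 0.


Tangent line at P: -2*x - 3*y - 8 = 0.

Step 1: f(-1, -2) = 0, so P lies on C.
Step 2: partial derivatives
  f_x(x, y) = 6*x**2 - 4*x*y + 2*x + y**2 + y, f_y(x, y) = -2*x**2 + 2*x*y + x + 2*y.
  f_x(P) = -2, f_y(P) = -3 (gradient nonzero, so P is smooth).
Step 3: tangent line at P: -2·(x − -1) + -3·(y − -2) = 0.
Expanding: -2*x - 3*y - 8 = 0.


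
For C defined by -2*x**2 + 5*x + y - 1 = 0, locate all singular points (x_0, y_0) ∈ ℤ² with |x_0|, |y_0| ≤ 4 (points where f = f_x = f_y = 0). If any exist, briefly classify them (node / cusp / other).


No singular points in the scanned grid; C is smooth there.

Compute partial derivatives:
  f_x = 5 - 4*x.
  f_y = 1.
f_y = 1 is a nonzero constant, so f_y never vanishes: no point (x, y) can satisfy f = f_x = f_y = 0. In particular no (x, y) ∈ {−4, ..., 4}² is singular; the curve is smooth.


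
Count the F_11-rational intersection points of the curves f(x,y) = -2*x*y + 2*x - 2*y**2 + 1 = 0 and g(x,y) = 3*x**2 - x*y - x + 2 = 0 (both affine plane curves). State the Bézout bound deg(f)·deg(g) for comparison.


Common zeros: ∅; count = 0; Bézout bound = 4.

deg(f) = 2, deg(g) = 2, so Bézout bound = 4.
Scan x ∈ F_11. For each x, list the y ∈ F_11 with f(x, y) ≡ 0 and those with g(x, y) ≡ 0 (mod 11); the common zeros in that column are the intersection.
  x = 0: f ≡ 0 at y ∈ ∅; g ≡ 0 at y ∈ ∅; common: ∅.
  x = 1: f ≡ 0 at y ∈ ∅; g ≡ 0 at y ∈ {4}; common: ∅.
  x = 2: f ≡ 0 at y ∈ {2, 7}; g ≡ 0 at y ∈ {6}; common: ∅.
  x = 3: f ≡ 0 at y ∈ {9, 10}; g ≡ 0 at y ∈ {5}; common: ∅.
  x = 4: f ≡ 0 at y ∈ {3, 4}; g ≡ 0 at y ∈ {6}; common: ∅.
  x = 5: f ≡ 0 at y ∈ {0, 6}; g ≡ 0 at y ∈ {10}; common: ∅.
  x = 6: f ≡ 0 at y ∈ ∅; g ≡ 0 at y ∈ {10}; common: ∅.
  x = 7: f ≡ 0 at y ∈ ∅; g ≡ 0 at y ∈ {3}; common: ∅.
  x = 8: f ≡ 0 at y ∈ ∅; g ≡ 0 at y ∈ {4}; common: ∅.
  x = 9: f ≡ 0 at y ∈ {5, 8}; g ≡ 0 at y ∈ {3}; common: ∅.
  x = 10: f ≡ 0 at y ∈ ∅; g ≡ 0 at y ∈ {5}; common: ∅.
Collecting: common zeros = ∅, so the count is 0.
Comparison with the Bézout bound: 0 ≤ 4 = deg(f)·deg(g), as expected for curves with no common component (the affine F_11-count falls short of the bound because intersections may lie at infinity, over extension fields, or carry multiplicity).


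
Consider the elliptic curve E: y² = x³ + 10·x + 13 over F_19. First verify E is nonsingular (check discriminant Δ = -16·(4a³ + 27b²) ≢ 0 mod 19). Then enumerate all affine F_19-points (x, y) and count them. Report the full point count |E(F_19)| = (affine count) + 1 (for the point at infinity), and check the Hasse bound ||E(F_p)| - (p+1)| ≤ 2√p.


Affine points = {(1, 9), (1, 10), (5, 6), (5, 13), (6, 2), (6, 17), (8, 4), (8, 15), (10, 7), (10, 12), (14, 3), (14, 16), (15, 2), (15, 17), (17, 2), (17, 17)}; affine count = 16; |E(F_19)| = 17.

Discriminant check: Δ ∝ 4a³ + 27b² = 4·10³ + 27·13² = 4·1000 + 27·169 ≡ 13 (mod 19). Nonzero ⇒ E is nonsingular.
For each x ∈ F_19, compute rhs = x³ + 10·x + 13 mod 19, then count y ∈ F_19 with y² ≡ rhs.
  x = 0: rhs = 13, matching y values: none (0 points).
  x = 1: rhs = 5, matching y values: 9, 10 (2 points).
  x = 2: rhs = 3, matching y values: none (0 points).
  x = 3: rhs = 13, matching y values: none (0 points).
  x = 4: rhs = 3, matching y values: none (0 points).
  x = 5: rhs = 17, matching y values: 6, 13 (2 points).
  x = 6: rhs = 4, matching y values: 2, 17 (2 points).
  x = 7: rhs = 8, matching y values: none (0 points).
  x = 8: rhs = 16, matching y values: 4, 15 (2 points).
  x = 9: rhs = 15, matching y values: none (0 points).
  x = 10: rhs = 11, matching y values: 7, 12 (2 points).
  x = 11: rhs = 10, matching y values: none (0 points).
  x = 12: rhs = 18, matching y values: none (0 points).
  x = 13: rhs = 3, matching y values: none (0 points).
  x = 14: rhs = 9, matching y values: 3, 16 (2 points).
  x = 15: rhs = 4, matching y values: 2, 17 (2 points).
  x = 16: rhs = 13, matching y values: none (0 points).
  x = 17: rhs = 4, matching y values: 2, 17 (2 points).
  x = 18: rhs = 2, matching y values: none (0 points).
Total affine count: 16.
Full point count |E(F_19)| = 16 + 1 = 17.
Hasse bound: |17 − (19+1)| = |-3| = 3 ≤ 2√19 ≈ 8.7178 ✓.


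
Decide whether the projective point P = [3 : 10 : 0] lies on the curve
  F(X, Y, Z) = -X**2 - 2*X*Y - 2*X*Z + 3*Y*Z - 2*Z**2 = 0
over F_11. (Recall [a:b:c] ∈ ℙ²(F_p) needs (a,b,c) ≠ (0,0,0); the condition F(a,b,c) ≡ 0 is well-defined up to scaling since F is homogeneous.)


F(3,10,0) ≡ 8 (mod 11); P is NOT on the curve.

Evaluate F(3, 10, 0) term-by-term (mod 11).
  -X**2 ↦ -1·9·1·1 = -9
  -2*X*Y ↦ -2·3·10·1 = -60
  -2*X*Z ↦ -2·3·1·0 = 0
  3*Y*Z ↦ 3·1·10·0 = 0
  -2*Z**2 ↦ -2·1·1·0 = 0
Sum: F(3, 10, 0) = (-9) + (-60) + (0) + (0) + (0) = -69.
Reducing mod 11: -69 ≡ 8 (mod 11).
Since F(a, b, c) ≡ 8 ≠ 0 (mod 11), P does NOT lie on the curve.


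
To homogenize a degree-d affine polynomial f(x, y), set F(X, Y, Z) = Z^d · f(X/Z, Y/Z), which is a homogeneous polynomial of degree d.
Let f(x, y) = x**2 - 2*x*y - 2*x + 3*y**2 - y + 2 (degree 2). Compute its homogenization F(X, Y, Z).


F(X, Y, Z) = X**2 - 2*X*Y - 2*X*Z + 3*Y**2 - Y*Z + 2*Z**2

deg(f) = 2.
Substitute x = X/Z, y = Y/Z into f, then multiply by Z^2.
  monomial 1·x^2·y^0 ↦ 1·X^2·Y^0·Z^0.
  monomial -2·x^1·y^1 ↦ -2·X^1·Y^1·Z^0.
  monomial -2·x^1·y^0 ↦ -2·X^1·Y^0·Z^1.
  monomial 3·x^0·y^2 ↦ 3·X^0·Y^2·Z^0.
  monomial -1·x^0·y^1 ↦ -1·X^0·Y^1·Z^1.
  monomial 2·x^0·y^0 ↦ 2·X^0·Y^0·Z^2.
Collecting: F(X, Y, Z) = X**2 - 2*X*Y - 2*X*Z + 3*Y**2 - Y*Z + 2*Z**2.


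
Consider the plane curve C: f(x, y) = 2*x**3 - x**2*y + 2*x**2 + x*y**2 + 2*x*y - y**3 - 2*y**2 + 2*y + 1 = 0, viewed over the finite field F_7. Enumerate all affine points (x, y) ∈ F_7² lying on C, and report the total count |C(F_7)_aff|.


Affine F_7-points: {(0, 1), (1, 4), (2, 2), (3, 4), (4, 0), (4, 4), (4, 5), (5, 0), (6, 2), (6, 3), (6, 6)}; count = 11.

For each of the 49 pairs (x, y) ∈ F_7², evaluate f(x, y) mod 7. Record the zeros.
  x = 0: [0↦1, 1↦0, 2↦3, 3↦4, 4↦4, 5↦4, 6↦5]  zeros at y ∈ {1}
  x = 1: [0↦5, 1↦6, 2↦6, 3↦6, 4↦0, 5↦3, 6↦2]  zeros at y ∈ {4}
  x = 2: [0↦4, 1↦5, 2↦0, 3↦4, 4↦4, 5↦1, 6↦3]  zeros at y ∈ {2}
  x = 3: [0↦3, 1↦2, 2↦4, 3↦3, 4↦0, 5↦3, 6↦6]  zeros at y ∈ {4}
  x = 4: [0↦0, 1↦2, 2↦2, 3↦1, 4↦0, 5↦0, 6↦2]  zeros at y ∈ {0, 4, 5}
  x = 5: [0↦0, 1↦3, 2↦6, 3↦3, 4↦2, 5↦4, 6↦3]  zeros at y ∈ {0}
  x = 6: [0↦1, 1↦3, 2↦0, 3↦0, 4↦4, 5↦6, 6↦0]  zeros at y ∈ {2, 3, 6}
Collecting zeros: affine points = {(0, 1), (1, 4), (2, 2), (3, 4), (4, 0), (4, 4), (4, 5), (5, 0), (6, 2), (6, 3), (6, 6)}.
Total count |C(F_7)_aff| = 11.
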